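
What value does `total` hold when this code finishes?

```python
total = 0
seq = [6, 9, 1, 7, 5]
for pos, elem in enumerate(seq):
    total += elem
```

Let's trace through this code step by step.

Initialize: total = 0
Initialize: seq = [6, 9, 1, 7, 5]
Entering loop: for pos, elem in enumerate(seq):

After execution: total = 28
28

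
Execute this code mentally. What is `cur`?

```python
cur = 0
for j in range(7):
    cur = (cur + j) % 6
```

Let's trace through this code step by step.

Initialize: cur = 0
Entering loop: for j in range(7):

After execution: cur = 3
3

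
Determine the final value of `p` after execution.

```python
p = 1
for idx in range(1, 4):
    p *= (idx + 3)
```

Let's trace through this code step by step.

Initialize: p = 1
Entering loop: for idx in range(1, 4):

After execution: p = 120
120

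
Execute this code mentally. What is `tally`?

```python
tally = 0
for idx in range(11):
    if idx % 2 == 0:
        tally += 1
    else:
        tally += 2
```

Let's trace through this code step by step.

Initialize: tally = 0
Entering loop: for idx in range(11):

After execution: tally = 16
16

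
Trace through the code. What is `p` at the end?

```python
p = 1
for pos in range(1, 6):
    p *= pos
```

Let's trace through this code step by step.

Initialize: p = 1
Entering loop: for pos in range(1, 6):

After execution: p = 120
120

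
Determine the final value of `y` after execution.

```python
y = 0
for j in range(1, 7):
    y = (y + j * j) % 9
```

Let's trace through this code step by step.

Initialize: y = 0
Entering loop: for j in range(1, 7):

After execution: y = 1
1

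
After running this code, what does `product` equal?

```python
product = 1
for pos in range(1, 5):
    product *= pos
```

Let's trace through this code step by step.

Initialize: product = 1
Entering loop: for pos in range(1, 5):

After execution: product = 24
24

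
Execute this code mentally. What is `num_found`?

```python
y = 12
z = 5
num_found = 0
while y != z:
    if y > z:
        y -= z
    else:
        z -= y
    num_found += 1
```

Let's trace through this code step by step.

Initialize: y = 12
Initialize: z = 5
Initialize: num_found = 0
Entering loop: while y != z:

After execution: num_found = 5
5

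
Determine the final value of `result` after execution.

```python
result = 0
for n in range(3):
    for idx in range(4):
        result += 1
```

Let's trace through this code step by step.

Initialize: result = 0
Entering loop: for n in range(3):

After execution: result = 12
12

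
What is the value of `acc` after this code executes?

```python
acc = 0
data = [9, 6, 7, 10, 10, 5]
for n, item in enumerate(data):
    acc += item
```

Let's trace through this code step by step.

Initialize: acc = 0
Initialize: data = [9, 6, 7, 10, 10, 5]
Entering loop: for n, item in enumerate(data):

After execution: acc = 47
47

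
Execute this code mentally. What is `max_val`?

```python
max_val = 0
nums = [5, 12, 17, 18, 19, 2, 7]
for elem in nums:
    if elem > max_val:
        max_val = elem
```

Let's trace through this code step by step.

Initialize: max_val = 0
Initialize: nums = [5, 12, 17, 18, 19, 2, 7]
Entering loop: for elem in nums:

After execution: max_val = 19
19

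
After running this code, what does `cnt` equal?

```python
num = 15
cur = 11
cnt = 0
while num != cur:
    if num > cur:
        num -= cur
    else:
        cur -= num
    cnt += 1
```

Let's trace through this code step by step.

Initialize: num = 15
Initialize: cur = 11
Initialize: cnt = 0
Entering loop: while num != cur:

After execution: cnt = 6
6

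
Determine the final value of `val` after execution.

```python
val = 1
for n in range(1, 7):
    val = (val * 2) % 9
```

Let's trace through this code step by step.

Initialize: val = 1
Entering loop: for n in range(1, 7):

After execution: val = 1
1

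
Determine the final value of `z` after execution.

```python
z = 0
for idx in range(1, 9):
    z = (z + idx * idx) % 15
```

Let's trace through this code step by step.

Initialize: z = 0
Entering loop: for idx in range(1, 9):

After execution: z = 9
9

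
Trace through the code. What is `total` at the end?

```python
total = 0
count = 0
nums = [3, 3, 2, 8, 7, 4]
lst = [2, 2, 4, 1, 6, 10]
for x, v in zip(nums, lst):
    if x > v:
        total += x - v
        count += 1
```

Let's trace through this code step by step.

Initialize: total = 0
Initialize: count = 0
Initialize: nums = [3, 3, 2, 8, 7, 4]
Initialize: lst = [2, 2, 4, 1, 6, 10]
Entering loop: for x, v in zip(nums, lst):

After execution: total = 10
10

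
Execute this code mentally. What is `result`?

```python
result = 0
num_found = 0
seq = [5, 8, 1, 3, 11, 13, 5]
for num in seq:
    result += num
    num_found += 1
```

Let's trace through this code step by step.

Initialize: result = 0
Initialize: num_found = 0
Initialize: seq = [5, 8, 1, 3, 11, 13, 5]
Entering loop: for num in seq:

After execution: result = 46
46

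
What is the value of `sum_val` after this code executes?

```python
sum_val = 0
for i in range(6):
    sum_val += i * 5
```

Let's trace through this code step by step.

Initialize: sum_val = 0
Entering loop: for i in range(6):

After execution: sum_val = 75
75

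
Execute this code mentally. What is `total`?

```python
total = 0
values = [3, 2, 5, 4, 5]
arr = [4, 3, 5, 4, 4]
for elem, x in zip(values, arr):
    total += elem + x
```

Let's trace through this code step by step.

Initialize: total = 0
Initialize: values = [3, 2, 5, 4, 5]
Initialize: arr = [4, 3, 5, 4, 4]
Entering loop: for elem, x in zip(values, arr):

After execution: total = 39
39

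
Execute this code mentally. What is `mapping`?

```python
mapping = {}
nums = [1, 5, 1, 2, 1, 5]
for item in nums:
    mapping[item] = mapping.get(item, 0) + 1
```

Let's trace through this code step by step.

Initialize: mapping = {}
Initialize: nums = [1, 5, 1, 2, 1, 5]
Entering loop: for item in nums:

After execution: mapping = {1: 3, 5: 2, 2: 1}
{1: 3, 5: 2, 2: 1}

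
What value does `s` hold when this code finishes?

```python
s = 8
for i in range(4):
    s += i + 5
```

Let's trace through this code step by step.

Initialize: s = 8
Entering loop: for i in range(4):

After execution: s = 34
34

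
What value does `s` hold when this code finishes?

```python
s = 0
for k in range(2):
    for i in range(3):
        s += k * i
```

Let's trace through this code step by step.

Initialize: s = 0
Entering loop: for k in range(2):

After execution: s = 3
3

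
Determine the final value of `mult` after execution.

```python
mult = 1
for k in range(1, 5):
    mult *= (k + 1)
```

Let's trace through this code step by step.

Initialize: mult = 1
Entering loop: for k in range(1, 5):

After execution: mult = 120
120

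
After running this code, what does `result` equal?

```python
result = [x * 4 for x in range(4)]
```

Let's trace through this code step by step.

Initialize: result = [x * 4 for x in range(4)]

After execution: result = [0, 4, 8, 12]
[0, 4, 8, 12]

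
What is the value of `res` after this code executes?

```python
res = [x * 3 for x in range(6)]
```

Let's trace through this code step by step.

Initialize: res = [x * 3 for x in range(6)]

After execution: res = [0, 3, 6, 9, 12, 15]
[0, 3, 6, 9, 12, 15]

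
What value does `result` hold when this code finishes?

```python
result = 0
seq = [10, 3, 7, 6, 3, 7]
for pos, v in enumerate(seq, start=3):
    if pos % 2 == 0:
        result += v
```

Let's trace through this code step by step.

Initialize: result = 0
Initialize: seq = [10, 3, 7, 6, 3, 7]
Entering loop: for pos, v in enumerate(seq, start=3):

After execution: result = 16
16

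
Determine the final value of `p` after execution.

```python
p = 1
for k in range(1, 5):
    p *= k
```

Let's trace through this code step by step.

Initialize: p = 1
Entering loop: for k in range(1, 5):

After execution: p = 24
24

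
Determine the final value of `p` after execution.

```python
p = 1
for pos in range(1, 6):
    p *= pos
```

Let's trace through this code step by step.

Initialize: p = 1
Entering loop: for pos in range(1, 6):

After execution: p = 120
120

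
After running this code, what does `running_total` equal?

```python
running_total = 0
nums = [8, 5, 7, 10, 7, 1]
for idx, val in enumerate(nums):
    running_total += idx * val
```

Let's trace through this code step by step.

Initialize: running_total = 0
Initialize: nums = [8, 5, 7, 10, 7, 1]
Entering loop: for idx, val in enumerate(nums):

After execution: running_total = 82
82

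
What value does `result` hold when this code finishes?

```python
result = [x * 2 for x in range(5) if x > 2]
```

Let's trace through this code step by step.

Initialize: result = [x * 2 for x in range(5) if x > 2]

After execution: result = [6, 8]
[6, 8]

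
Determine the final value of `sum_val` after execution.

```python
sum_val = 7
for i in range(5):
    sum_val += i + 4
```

Let's trace through this code step by step.

Initialize: sum_val = 7
Entering loop: for i in range(5):

After execution: sum_val = 37
37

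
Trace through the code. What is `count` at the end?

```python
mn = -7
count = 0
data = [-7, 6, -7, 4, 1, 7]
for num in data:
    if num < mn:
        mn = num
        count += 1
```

Let's trace through this code step by step.

Initialize: mn = -7
Initialize: count = 0
Initialize: data = [-7, 6, -7, 4, 1, 7]
Entering loop: for num in data:

After execution: count = 0
0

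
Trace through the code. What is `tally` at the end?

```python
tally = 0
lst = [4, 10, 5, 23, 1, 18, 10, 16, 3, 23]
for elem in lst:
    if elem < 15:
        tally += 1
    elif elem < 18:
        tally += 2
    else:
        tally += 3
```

Let's trace through this code step by step.

Initialize: tally = 0
Initialize: lst = [4, 10, 5, 23, 1, 18, 10, 16, 3, 23]
Entering loop: for elem in lst:

After execution: tally = 17
17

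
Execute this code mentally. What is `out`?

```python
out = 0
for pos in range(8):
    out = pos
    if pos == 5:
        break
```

Let's trace through this code step by step.

Initialize: out = 0
Entering loop: for pos in range(8):

After execution: out = 5
5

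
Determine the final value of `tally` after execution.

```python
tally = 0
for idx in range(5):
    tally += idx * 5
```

Let's trace through this code step by step.

Initialize: tally = 0
Entering loop: for idx in range(5):

After execution: tally = 50
50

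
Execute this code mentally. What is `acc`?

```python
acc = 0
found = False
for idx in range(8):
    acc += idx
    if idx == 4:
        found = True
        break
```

Let's trace through this code step by step.

Initialize: acc = 0
Initialize: found = False
Entering loop: for idx in range(8):

After execution: acc = 10
10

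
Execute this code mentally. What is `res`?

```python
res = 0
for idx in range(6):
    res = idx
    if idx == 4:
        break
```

Let's trace through this code step by step.

Initialize: res = 0
Entering loop: for idx in range(6):

After execution: res = 4
4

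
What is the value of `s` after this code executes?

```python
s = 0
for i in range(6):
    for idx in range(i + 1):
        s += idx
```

Let's trace through this code step by step.

Initialize: s = 0
Entering loop: for i in range(6):

After execution: s = 35
35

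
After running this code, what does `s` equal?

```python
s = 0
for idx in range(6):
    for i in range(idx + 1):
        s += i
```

Let's trace through this code step by step.

Initialize: s = 0
Entering loop: for idx in range(6):

After execution: s = 35
35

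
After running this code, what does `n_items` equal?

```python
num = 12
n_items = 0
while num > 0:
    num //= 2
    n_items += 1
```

Let's trace through this code step by step.

Initialize: num = 12
Initialize: n_items = 0
Entering loop: while num > 0:

After execution: n_items = 4
4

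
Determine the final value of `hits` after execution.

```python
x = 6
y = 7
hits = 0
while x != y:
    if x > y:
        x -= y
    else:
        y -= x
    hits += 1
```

Let's trace through this code step by step.

Initialize: x = 6
Initialize: y = 7
Initialize: hits = 0
Entering loop: while x != y:

After execution: hits = 6
6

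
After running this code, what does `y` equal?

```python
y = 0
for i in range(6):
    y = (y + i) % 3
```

Let's trace through this code step by step.

Initialize: y = 0
Entering loop: for i in range(6):

After execution: y = 0
0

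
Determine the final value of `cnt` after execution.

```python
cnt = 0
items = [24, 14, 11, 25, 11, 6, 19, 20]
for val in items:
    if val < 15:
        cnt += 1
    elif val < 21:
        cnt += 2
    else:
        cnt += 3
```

Let's trace through this code step by step.

Initialize: cnt = 0
Initialize: items = [24, 14, 11, 25, 11, 6, 19, 20]
Entering loop: for val in items:

After execution: cnt = 14
14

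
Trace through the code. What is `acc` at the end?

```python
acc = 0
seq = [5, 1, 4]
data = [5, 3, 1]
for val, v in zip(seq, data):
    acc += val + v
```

Let's trace through this code step by step.

Initialize: acc = 0
Initialize: seq = [5, 1, 4]
Initialize: data = [5, 3, 1]
Entering loop: for val, v in zip(seq, data):

After execution: acc = 19
19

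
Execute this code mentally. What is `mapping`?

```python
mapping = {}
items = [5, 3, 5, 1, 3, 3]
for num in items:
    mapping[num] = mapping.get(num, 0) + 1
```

Let's trace through this code step by step.

Initialize: mapping = {}
Initialize: items = [5, 3, 5, 1, 3, 3]
Entering loop: for num in items:

After execution: mapping = {5: 2, 3: 3, 1: 1}
{5: 2, 3: 3, 1: 1}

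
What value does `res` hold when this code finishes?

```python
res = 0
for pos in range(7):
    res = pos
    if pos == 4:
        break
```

Let's trace through this code step by step.

Initialize: res = 0
Entering loop: for pos in range(7):

After execution: res = 4
4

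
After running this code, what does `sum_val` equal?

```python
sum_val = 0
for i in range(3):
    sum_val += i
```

Let's trace through this code step by step.

Initialize: sum_val = 0
Entering loop: for i in range(3):

After execution: sum_val = 3
3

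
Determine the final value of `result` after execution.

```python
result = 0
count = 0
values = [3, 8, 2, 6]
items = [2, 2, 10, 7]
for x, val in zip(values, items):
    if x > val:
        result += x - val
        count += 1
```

Let's trace through this code step by step.

Initialize: result = 0
Initialize: count = 0
Initialize: values = [3, 8, 2, 6]
Initialize: items = [2, 2, 10, 7]
Entering loop: for x, val in zip(values, items):

After execution: result = 7
7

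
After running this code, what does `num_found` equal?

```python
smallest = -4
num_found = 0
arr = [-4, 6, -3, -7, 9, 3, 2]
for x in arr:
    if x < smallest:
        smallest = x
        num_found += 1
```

Let's trace through this code step by step.

Initialize: smallest = -4
Initialize: num_found = 0
Initialize: arr = [-4, 6, -3, -7, 9, 3, 2]
Entering loop: for x in arr:

After execution: num_found = 1
1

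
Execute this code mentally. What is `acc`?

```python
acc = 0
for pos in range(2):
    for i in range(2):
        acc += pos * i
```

Let's trace through this code step by step.

Initialize: acc = 0
Entering loop: for pos in range(2):

After execution: acc = 1
1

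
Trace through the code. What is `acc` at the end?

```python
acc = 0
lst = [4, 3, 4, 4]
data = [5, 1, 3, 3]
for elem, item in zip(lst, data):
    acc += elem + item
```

Let's trace through this code step by step.

Initialize: acc = 0
Initialize: lst = [4, 3, 4, 4]
Initialize: data = [5, 1, 3, 3]
Entering loop: for elem, item in zip(lst, data):

After execution: acc = 27
27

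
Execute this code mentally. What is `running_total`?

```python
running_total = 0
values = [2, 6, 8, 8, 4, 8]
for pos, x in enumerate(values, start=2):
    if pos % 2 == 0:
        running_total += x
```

Let's trace through this code step by step.

Initialize: running_total = 0
Initialize: values = [2, 6, 8, 8, 4, 8]
Entering loop: for pos, x in enumerate(values, start=2):

After execution: running_total = 14
14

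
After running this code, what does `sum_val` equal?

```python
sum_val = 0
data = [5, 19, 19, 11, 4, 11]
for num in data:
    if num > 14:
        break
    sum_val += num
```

Let's trace through this code step by step.

Initialize: sum_val = 0
Initialize: data = [5, 19, 19, 11, 4, 11]
Entering loop: for num in data:

After execution: sum_val = 5
5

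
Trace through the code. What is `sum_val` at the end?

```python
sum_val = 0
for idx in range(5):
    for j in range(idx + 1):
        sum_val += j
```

Let's trace through this code step by step.

Initialize: sum_val = 0
Entering loop: for idx in range(5):

After execution: sum_val = 20
20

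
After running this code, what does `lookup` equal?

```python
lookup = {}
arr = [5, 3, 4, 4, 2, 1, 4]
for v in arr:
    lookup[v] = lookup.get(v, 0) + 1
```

Let's trace through this code step by step.

Initialize: lookup = {}
Initialize: arr = [5, 3, 4, 4, 2, 1, 4]
Entering loop: for v in arr:

After execution: lookup = {5: 1, 3: 1, 4: 3, 2: 1, 1: 1}
{5: 1, 3: 1, 4: 3, 2: 1, 1: 1}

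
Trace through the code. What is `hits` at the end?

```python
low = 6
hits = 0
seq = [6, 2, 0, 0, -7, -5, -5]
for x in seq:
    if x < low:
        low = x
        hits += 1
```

Let's trace through this code step by step.

Initialize: low = 6
Initialize: hits = 0
Initialize: seq = [6, 2, 0, 0, -7, -5, -5]
Entering loop: for x in seq:

After execution: hits = 3
3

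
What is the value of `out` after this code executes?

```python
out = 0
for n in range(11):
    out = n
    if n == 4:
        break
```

Let's trace through this code step by step.

Initialize: out = 0
Entering loop: for n in range(11):

After execution: out = 4
4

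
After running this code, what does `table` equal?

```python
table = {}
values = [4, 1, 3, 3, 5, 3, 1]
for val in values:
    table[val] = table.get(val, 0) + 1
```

Let's trace through this code step by step.

Initialize: table = {}
Initialize: values = [4, 1, 3, 3, 5, 3, 1]
Entering loop: for val in values:

After execution: table = {4: 1, 1: 2, 3: 3, 5: 1}
{4: 1, 1: 2, 3: 3, 5: 1}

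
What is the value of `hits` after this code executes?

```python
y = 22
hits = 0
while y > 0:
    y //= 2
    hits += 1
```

Let's trace through this code step by step.

Initialize: y = 22
Initialize: hits = 0
Entering loop: while y > 0:

After execution: hits = 5
5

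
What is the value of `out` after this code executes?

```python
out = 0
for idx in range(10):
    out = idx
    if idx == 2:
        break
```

Let's trace through this code step by step.

Initialize: out = 0
Entering loop: for idx in range(10):

After execution: out = 2
2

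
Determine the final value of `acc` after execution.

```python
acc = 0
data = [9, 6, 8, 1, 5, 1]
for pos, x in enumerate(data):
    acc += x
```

Let's trace through this code step by step.

Initialize: acc = 0
Initialize: data = [9, 6, 8, 1, 5, 1]
Entering loop: for pos, x in enumerate(data):

After execution: acc = 30
30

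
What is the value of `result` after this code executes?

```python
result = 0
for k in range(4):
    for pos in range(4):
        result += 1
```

Let's trace through this code step by step.

Initialize: result = 0
Entering loop: for k in range(4):

After execution: result = 16
16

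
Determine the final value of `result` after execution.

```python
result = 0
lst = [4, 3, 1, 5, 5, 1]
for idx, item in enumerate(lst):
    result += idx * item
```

Let's trace through this code step by step.

Initialize: result = 0
Initialize: lst = [4, 3, 1, 5, 5, 1]
Entering loop: for idx, item in enumerate(lst):

After execution: result = 45
45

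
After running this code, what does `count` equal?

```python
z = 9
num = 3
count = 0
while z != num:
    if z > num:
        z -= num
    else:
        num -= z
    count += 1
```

Let's trace through this code step by step.

Initialize: z = 9
Initialize: num = 3
Initialize: count = 0
Entering loop: while z != num:

After execution: count = 2
2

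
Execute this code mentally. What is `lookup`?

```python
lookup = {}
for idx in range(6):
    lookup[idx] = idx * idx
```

Let's trace through this code step by step.

Initialize: lookup = {}
Entering loop: for idx in range(6):

After execution: lookup = {0: 0, 1: 1, 2: 4, 3: 9, 4: 16, 5: 25}
{0: 0, 1: 1, 2: 4, 3: 9, 4: 16, 5: 25}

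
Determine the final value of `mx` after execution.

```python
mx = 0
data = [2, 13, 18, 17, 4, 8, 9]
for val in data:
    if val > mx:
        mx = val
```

Let's trace through this code step by step.

Initialize: mx = 0
Initialize: data = [2, 13, 18, 17, 4, 8, 9]
Entering loop: for val in data:

After execution: mx = 18
18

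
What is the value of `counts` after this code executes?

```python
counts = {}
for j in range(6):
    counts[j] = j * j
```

Let's trace through this code step by step.

Initialize: counts = {}
Entering loop: for j in range(6):

After execution: counts = {0: 0, 1: 1, 2: 4, 3: 9, 4: 16, 5: 25}
{0: 0, 1: 1, 2: 4, 3: 9, 4: 16, 5: 25}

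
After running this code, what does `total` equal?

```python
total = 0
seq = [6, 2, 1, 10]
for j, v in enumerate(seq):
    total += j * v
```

Let's trace through this code step by step.

Initialize: total = 0
Initialize: seq = [6, 2, 1, 10]
Entering loop: for j, v in enumerate(seq):

After execution: total = 34
34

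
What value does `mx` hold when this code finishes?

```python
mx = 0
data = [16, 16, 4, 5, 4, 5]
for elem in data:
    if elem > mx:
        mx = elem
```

Let's trace through this code step by step.

Initialize: mx = 0
Initialize: data = [16, 16, 4, 5, 4, 5]
Entering loop: for elem in data:

After execution: mx = 16
16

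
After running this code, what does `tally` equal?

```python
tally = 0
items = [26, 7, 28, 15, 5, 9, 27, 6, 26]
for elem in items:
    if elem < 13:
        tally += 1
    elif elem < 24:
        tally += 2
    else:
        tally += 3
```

Let's trace through this code step by step.

Initialize: tally = 0
Initialize: items = [26, 7, 28, 15, 5, 9, 27, 6, 26]
Entering loop: for elem in items:

After execution: tally = 18
18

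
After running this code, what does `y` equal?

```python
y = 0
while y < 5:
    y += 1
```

Let's trace through this code step by step.

Initialize: y = 0
Entering loop: while y < 5:

After execution: y = 5
5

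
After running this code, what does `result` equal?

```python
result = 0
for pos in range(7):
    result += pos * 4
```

Let's trace through this code step by step.

Initialize: result = 0
Entering loop: for pos in range(7):

After execution: result = 84
84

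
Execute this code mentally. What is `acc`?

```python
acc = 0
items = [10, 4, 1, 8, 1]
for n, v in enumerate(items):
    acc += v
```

Let's trace through this code step by step.

Initialize: acc = 0
Initialize: items = [10, 4, 1, 8, 1]
Entering loop: for n, v in enumerate(items):

After execution: acc = 24
24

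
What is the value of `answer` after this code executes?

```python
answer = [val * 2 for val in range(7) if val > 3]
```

Let's trace through this code step by step.

Initialize: answer = [val * 2 for val in range(7) if val > 3]

After execution: answer = [8, 10, 12]
[8, 10, 12]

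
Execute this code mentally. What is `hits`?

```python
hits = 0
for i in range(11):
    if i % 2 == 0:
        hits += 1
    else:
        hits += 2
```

Let's trace through this code step by step.

Initialize: hits = 0
Entering loop: for i in range(11):

After execution: hits = 16
16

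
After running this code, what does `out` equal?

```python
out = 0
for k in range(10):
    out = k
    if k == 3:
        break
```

Let's trace through this code step by step.

Initialize: out = 0
Entering loop: for k in range(10):

After execution: out = 3
3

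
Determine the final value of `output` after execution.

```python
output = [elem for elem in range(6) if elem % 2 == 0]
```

Let's trace through this code step by step.

Initialize: output = [elem for elem in range(6) if elem % 2 == 0]

After execution: output = [0, 2, 4]
[0, 2, 4]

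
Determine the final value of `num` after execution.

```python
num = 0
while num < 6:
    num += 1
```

Let's trace through this code step by step.

Initialize: num = 0
Entering loop: while num < 6:

After execution: num = 6
6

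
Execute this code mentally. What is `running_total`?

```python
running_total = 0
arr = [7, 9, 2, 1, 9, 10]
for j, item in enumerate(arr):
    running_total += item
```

Let's trace through this code step by step.

Initialize: running_total = 0
Initialize: arr = [7, 9, 2, 1, 9, 10]
Entering loop: for j, item in enumerate(arr):

After execution: running_total = 38
38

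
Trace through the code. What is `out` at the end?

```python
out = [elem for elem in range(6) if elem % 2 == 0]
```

Let's trace through this code step by step.

Initialize: out = [elem for elem in range(6) if elem % 2 == 0]

After execution: out = [0, 2, 4]
[0, 2, 4]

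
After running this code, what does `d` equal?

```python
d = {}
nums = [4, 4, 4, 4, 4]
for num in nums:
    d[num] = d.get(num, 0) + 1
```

Let's trace through this code step by step.

Initialize: d = {}
Initialize: nums = [4, 4, 4, 4, 4]
Entering loop: for num in nums:

After execution: d = {4: 5}
{4: 5}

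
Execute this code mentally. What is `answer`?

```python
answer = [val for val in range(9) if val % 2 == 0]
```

Let's trace through this code step by step.

Initialize: answer = [val for val in range(9) if val % 2 == 0]

After execution: answer = [0, 2, 4, 6, 8]
[0, 2, 4, 6, 8]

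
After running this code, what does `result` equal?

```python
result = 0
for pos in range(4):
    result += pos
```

Let's trace through this code step by step.

Initialize: result = 0
Entering loop: for pos in range(4):

After execution: result = 6
6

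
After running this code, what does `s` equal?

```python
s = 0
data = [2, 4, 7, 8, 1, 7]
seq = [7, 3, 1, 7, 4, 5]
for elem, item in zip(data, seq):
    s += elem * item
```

Let's trace through this code step by step.

Initialize: s = 0
Initialize: data = [2, 4, 7, 8, 1, 7]
Initialize: seq = [7, 3, 1, 7, 4, 5]
Entering loop: for elem, item in zip(data, seq):

After execution: s = 128
128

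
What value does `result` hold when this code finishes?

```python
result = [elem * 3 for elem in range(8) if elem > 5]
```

Let's trace through this code step by step.

Initialize: result = [elem * 3 for elem in range(8) if elem > 5]

After execution: result = [18, 21]
[18, 21]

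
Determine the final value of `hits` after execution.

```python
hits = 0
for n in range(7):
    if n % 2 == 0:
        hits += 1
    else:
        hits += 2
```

Let's trace through this code step by step.

Initialize: hits = 0
Entering loop: for n in range(7):

After execution: hits = 10
10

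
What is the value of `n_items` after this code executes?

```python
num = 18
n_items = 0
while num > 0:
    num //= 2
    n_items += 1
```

Let's trace through this code step by step.

Initialize: num = 18
Initialize: n_items = 0
Entering loop: while num > 0:

After execution: n_items = 5
5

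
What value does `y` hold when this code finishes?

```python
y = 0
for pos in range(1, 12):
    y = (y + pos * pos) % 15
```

Let's trace through this code step by step.

Initialize: y = 0
Entering loop: for pos in range(1, 12):

After execution: y = 11
11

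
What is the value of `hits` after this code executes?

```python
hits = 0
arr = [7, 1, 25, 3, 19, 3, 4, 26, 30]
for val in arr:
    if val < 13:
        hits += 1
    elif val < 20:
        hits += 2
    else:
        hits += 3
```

Let's trace through this code step by step.

Initialize: hits = 0
Initialize: arr = [7, 1, 25, 3, 19, 3, 4, 26, 30]
Entering loop: for val in arr:

After execution: hits = 16
16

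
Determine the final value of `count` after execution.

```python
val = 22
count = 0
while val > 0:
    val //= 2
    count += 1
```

Let's trace through this code step by step.

Initialize: val = 22
Initialize: count = 0
Entering loop: while val > 0:

After execution: count = 5
5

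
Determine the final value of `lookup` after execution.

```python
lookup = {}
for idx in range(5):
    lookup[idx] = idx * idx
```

Let's trace through this code step by step.

Initialize: lookup = {}
Entering loop: for idx in range(5):

After execution: lookup = {0: 0, 1: 1, 2: 4, 3: 9, 4: 16}
{0: 0, 1: 1, 2: 4, 3: 9, 4: 16}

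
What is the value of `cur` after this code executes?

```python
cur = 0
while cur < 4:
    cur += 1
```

Let's trace through this code step by step.

Initialize: cur = 0
Entering loop: while cur < 4:

After execution: cur = 4
4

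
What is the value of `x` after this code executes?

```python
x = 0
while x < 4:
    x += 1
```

Let's trace through this code step by step.

Initialize: x = 0
Entering loop: while x < 4:

After execution: x = 4
4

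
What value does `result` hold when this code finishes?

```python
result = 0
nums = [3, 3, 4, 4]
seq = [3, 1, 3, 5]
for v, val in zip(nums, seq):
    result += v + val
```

Let's trace through this code step by step.

Initialize: result = 0
Initialize: nums = [3, 3, 4, 4]
Initialize: seq = [3, 1, 3, 5]
Entering loop: for v, val in zip(nums, seq):

After execution: result = 26
26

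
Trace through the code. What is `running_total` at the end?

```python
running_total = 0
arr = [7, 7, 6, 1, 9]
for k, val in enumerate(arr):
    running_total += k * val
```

Let's trace through this code step by step.

Initialize: running_total = 0
Initialize: arr = [7, 7, 6, 1, 9]
Entering loop: for k, val in enumerate(arr):

After execution: running_total = 58
58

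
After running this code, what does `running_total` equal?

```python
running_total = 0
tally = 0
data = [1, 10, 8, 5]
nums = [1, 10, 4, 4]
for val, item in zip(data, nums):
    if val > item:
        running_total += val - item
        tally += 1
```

Let's trace through this code step by step.

Initialize: running_total = 0
Initialize: tally = 0
Initialize: data = [1, 10, 8, 5]
Initialize: nums = [1, 10, 4, 4]
Entering loop: for val, item in zip(data, nums):

After execution: running_total = 5
5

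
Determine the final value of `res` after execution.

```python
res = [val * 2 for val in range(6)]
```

Let's trace through this code step by step.

Initialize: res = [val * 2 for val in range(6)]

After execution: res = [0, 2, 4, 6, 8, 10]
[0, 2, 4, 6, 8, 10]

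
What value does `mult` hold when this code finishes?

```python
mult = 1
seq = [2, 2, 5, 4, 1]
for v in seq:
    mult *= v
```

Let's trace through this code step by step.

Initialize: mult = 1
Initialize: seq = [2, 2, 5, 4, 1]
Entering loop: for v in seq:

After execution: mult = 80
80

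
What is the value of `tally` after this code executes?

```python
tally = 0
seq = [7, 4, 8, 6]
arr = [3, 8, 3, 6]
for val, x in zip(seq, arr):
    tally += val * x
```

Let's trace through this code step by step.

Initialize: tally = 0
Initialize: seq = [7, 4, 8, 6]
Initialize: arr = [3, 8, 3, 6]
Entering loop: for val, x in zip(seq, arr):

After execution: tally = 113
113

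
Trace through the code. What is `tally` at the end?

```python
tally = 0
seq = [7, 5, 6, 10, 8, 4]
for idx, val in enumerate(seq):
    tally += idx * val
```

Let's trace through this code step by step.

Initialize: tally = 0
Initialize: seq = [7, 5, 6, 10, 8, 4]
Entering loop: for idx, val in enumerate(seq):

After execution: tally = 99
99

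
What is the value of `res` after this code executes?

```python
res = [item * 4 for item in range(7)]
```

Let's trace through this code step by step.

Initialize: res = [item * 4 for item in range(7)]

After execution: res = [0, 4, 8, 12, 16, 20, 24]
[0, 4, 8, 12, 16, 20, 24]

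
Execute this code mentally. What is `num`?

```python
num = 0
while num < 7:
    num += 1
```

Let's trace through this code step by step.

Initialize: num = 0
Entering loop: while num < 7:

After execution: num = 7
7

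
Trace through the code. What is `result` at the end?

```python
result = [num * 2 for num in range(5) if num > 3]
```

Let's trace through this code step by step.

Initialize: result = [num * 2 for num in range(5) if num > 3]

After execution: result = [8]
[8]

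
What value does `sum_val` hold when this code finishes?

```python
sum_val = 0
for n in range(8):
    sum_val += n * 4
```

Let's trace through this code step by step.

Initialize: sum_val = 0
Entering loop: for n in range(8):

After execution: sum_val = 112
112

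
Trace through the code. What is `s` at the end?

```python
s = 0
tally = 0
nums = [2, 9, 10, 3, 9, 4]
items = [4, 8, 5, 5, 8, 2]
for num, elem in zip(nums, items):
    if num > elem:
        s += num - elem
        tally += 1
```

Let's trace through this code step by step.

Initialize: s = 0
Initialize: tally = 0
Initialize: nums = [2, 9, 10, 3, 9, 4]
Initialize: items = [4, 8, 5, 5, 8, 2]
Entering loop: for num, elem in zip(nums, items):

After execution: s = 9
9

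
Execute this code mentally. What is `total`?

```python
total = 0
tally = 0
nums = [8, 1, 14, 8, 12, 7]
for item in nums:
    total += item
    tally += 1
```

Let's trace through this code step by step.

Initialize: total = 0
Initialize: tally = 0
Initialize: nums = [8, 1, 14, 8, 12, 7]
Entering loop: for item in nums:

After execution: total = 50
50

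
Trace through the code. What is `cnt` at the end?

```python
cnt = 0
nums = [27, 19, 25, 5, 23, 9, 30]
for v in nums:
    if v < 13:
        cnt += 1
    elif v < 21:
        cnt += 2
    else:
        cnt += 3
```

Let's trace through this code step by step.

Initialize: cnt = 0
Initialize: nums = [27, 19, 25, 5, 23, 9, 30]
Entering loop: for v in nums:

After execution: cnt = 16
16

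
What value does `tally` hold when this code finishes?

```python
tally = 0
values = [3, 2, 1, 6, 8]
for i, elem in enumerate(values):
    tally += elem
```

Let's trace through this code step by step.

Initialize: tally = 0
Initialize: values = [3, 2, 1, 6, 8]
Entering loop: for i, elem in enumerate(values):

After execution: tally = 20
20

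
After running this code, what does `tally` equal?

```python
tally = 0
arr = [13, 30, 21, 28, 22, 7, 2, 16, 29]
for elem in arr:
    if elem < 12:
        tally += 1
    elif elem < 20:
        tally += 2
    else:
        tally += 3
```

Let's trace through this code step by step.

Initialize: tally = 0
Initialize: arr = [13, 30, 21, 28, 22, 7, 2, 16, 29]
Entering loop: for elem in arr:

After execution: tally = 21
21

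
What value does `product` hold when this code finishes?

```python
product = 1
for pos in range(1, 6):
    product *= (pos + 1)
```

Let's trace through this code step by step.

Initialize: product = 1
Entering loop: for pos in range(1, 6):

After execution: product = 720
720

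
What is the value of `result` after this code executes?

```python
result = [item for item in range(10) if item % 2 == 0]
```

Let's trace through this code step by step.

Initialize: result = [item for item in range(10) if item % 2 == 0]

After execution: result = [0, 2, 4, 6, 8]
[0, 2, 4, 6, 8]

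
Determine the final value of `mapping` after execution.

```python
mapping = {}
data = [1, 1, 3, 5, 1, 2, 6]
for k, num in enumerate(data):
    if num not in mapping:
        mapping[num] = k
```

Let's trace through this code step by step.

Initialize: mapping = {}
Initialize: data = [1, 1, 3, 5, 1, 2, 6]
Entering loop: for k, num in enumerate(data):

After execution: mapping = {1: 0, 3: 2, 5: 3, 2: 5, 6: 6}
{1: 0, 3: 2, 5: 3, 2: 5, 6: 6}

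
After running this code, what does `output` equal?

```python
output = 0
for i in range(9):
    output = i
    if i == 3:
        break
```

Let's trace through this code step by step.

Initialize: output = 0
Entering loop: for i in range(9):

After execution: output = 3
3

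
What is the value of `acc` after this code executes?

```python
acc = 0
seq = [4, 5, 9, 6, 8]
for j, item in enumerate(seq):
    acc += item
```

Let's trace through this code step by step.

Initialize: acc = 0
Initialize: seq = [4, 5, 9, 6, 8]
Entering loop: for j, item in enumerate(seq):

After execution: acc = 32
32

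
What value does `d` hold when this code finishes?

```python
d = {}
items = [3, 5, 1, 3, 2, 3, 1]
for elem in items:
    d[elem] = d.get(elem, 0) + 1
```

Let's trace through this code step by step.

Initialize: d = {}
Initialize: items = [3, 5, 1, 3, 2, 3, 1]
Entering loop: for elem in items:

After execution: d = {3: 3, 5: 1, 1: 2, 2: 1}
{3: 3, 5: 1, 1: 2, 2: 1}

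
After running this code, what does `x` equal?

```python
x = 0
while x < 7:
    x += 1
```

Let's trace through this code step by step.

Initialize: x = 0
Entering loop: while x < 7:

After execution: x = 7
7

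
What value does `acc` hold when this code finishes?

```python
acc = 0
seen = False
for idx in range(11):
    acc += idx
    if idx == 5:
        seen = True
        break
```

Let's trace through this code step by step.

Initialize: acc = 0
Initialize: seen = False
Entering loop: for idx in range(11):

After execution: acc = 15
15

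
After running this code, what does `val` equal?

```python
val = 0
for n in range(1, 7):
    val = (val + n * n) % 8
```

Let's trace through this code step by step.

Initialize: val = 0
Entering loop: for n in range(1, 7):

After execution: val = 3
3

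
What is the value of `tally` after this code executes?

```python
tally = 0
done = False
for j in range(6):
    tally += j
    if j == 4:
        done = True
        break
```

Let's trace through this code step by step.

Initialize: tally = 0
Initialize: done = False
Entering loop: for j in range(6):

After execution: tally = 10
10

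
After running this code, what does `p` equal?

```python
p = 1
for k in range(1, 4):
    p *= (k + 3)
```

Let's trace through this code step by step.

Initialize: p = 1
Entering loop: for k in range(1, 4):

After execution: p = 120
120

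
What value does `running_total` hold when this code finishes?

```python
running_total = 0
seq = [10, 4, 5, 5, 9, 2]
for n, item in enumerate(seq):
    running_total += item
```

Let's trace through this code step by step.

Initialize: running_total = 0
Initialize: seq = [10, 4, 5, 5, 9, 2]
Entering loop: for n, item in enumerate(seq):

After execution: running_total = 35
35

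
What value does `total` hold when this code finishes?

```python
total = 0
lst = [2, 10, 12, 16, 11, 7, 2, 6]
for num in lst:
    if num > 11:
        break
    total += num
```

Let's trace through this code step by step.

Initialize: total = 0
Initialize: lst = [2, 10, 12, 16, 11, 7, 2, 6]
Entering loop: for num in lst:

After execution: total = 12
12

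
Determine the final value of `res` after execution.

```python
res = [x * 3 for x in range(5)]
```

Let's trace through this code step by step.

Initialize: res = [x * 3 for x in range(5)]

After execution: res = [0, 3, 6, 9, 12]
[0, 3, 6, 9, 12]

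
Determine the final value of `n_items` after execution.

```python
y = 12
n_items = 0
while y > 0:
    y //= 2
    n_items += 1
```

Let's trace through this code step by step.

Initialize: y = 12
Initialize: n_items = 0
Entering loop: while y > 0:

After execution: n_items = 4
4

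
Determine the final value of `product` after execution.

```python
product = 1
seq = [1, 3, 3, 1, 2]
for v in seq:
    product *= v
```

Let's trace through this code step by step.

Initialize: product = 1
Initialize: seq = [1, 3, 3, 1, 2]
Entering loop: for v in seq:

After execution: product = 18
18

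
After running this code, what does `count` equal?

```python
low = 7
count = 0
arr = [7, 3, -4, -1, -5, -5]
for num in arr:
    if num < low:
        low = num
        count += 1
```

Let's trace through this code step by step.

Initialize: low = 7
Initialize: count = 0
Initialize: arr = [7, 3, -4, -1, -5, -5]
Entering loop: for num in arr:

After execution: count = 3
3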